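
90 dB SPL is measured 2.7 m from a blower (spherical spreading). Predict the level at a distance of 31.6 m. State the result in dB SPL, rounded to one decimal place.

Point-source attenuation: ΔL = 20·log₁₀(r₂/r₁) = 20·log₁₀(31.6/2.7) = 21.366 dB.
L₂ = 90 − 20·log₁₀(31.6/2.7) = 90 − 21.366 = 68.63 dB SPL.

68.6 dB SPL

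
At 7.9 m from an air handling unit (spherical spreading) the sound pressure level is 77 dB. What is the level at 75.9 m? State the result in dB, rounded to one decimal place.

Point-source attenuation: ΔL = 20·log₁₀(r₂/r₁) = 20·log₁₀(75.9/7.9) = 19.652 dB.
L₂ = 77 − 20·log₁₀(75.9/7.9) = 77 − 19.652 = 57.35 dB.

57.3 dB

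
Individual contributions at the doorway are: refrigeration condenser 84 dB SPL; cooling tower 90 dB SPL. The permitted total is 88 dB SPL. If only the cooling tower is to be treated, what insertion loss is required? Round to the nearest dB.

Everything except the cooling tower sums to 10^(84/10) = 2.512e+08 in linear terms, 84.00 dB SPL.
The limit corresponds to 10^(88/10) = 6.310e+08; subtracting the fixed part leaves 3.798e+08 for the cooling tower, i.e. 85.80 dB SPL.
Required insertion loss = 90 − 85.80 = 4.20 dB.

4 dB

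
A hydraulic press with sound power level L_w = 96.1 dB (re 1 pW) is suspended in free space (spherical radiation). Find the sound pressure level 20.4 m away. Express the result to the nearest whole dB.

59 dB

L_p = L_w − 10·log₁₀(4π·r²) with r = 20.4 m.
4π·r² = 5230 m², 10·log₁₀ of that is 37.185 dB.
L_p = 96.1 − 37.185 = 58.92 dB.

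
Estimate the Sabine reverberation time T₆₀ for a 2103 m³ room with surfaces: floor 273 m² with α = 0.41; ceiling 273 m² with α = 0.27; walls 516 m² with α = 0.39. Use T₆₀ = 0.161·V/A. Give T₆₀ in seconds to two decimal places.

A = Σ Sᵢαᵢ = 273·0.41 + 273·0.27 + 516·0.39 = 386.88 m².
T₆₀ = 0.161 × 2103 / 386.88 = 0.875 s.

0.88 s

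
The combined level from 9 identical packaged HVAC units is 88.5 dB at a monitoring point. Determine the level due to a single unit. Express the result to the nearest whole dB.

For N identical incoherent sources L_total = L₁ + 10·log₁₀ N, so L₁ = 88.5 − 10·log₁₀(9) = 88.5 − 9.542.

79 dB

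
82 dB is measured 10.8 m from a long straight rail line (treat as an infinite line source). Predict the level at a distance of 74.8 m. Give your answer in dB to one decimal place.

73.6 dB

Line-source attenuation: ΔL = 10·log₁₀(r₂/r₁) = 10·log₁₀(74.8/10.8) = 8.405 dB.
L₂ = 82 − 10·log₁₀(74.8/10.8) = 82 − 8.405 = 73.60 dB.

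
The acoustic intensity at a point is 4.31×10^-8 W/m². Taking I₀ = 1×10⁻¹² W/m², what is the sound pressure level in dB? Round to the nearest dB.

46 dB

I/I₀ = 4.31×10^-8/10⁻¹² = 4.31×10^4, and L = 10·log₁₀(I/I₀).
L = 10·(0.6345 + 4) = 46.34 dB.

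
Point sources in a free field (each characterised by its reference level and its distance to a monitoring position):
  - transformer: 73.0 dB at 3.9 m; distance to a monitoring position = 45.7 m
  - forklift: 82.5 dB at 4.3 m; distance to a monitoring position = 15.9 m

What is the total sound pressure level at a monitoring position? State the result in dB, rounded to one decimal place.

71.2 dB

First find each source's level at the receiver (point-source: −20·log₁₀(r/r_ref)), then combine on an intensity basis.
transformer: 73.0 − 20·log₁₀(45.7/3.9) = 73.0 − 21.38 = 51.62 dB.
forklift: 82.5 − 20·log₁₀(15.9/4.3) = 82.5 − 11.36 = 71.14 dB.
Σ 10^(L/10) = 1.315e+07 → L_total = 10·log₁₀(1.315e+07) = 71.19 dB.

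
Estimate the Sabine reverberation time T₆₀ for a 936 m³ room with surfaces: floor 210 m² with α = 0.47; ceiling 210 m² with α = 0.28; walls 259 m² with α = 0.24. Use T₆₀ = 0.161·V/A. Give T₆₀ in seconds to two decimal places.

0.69 s

Summing Sᵢαᵢ: 210·0.47 + 210·0.28 + 259·0.24 = 219.66 m².
T₆₀ = 0.161·V/A = 0.161·936/219.66 = 0.686 s.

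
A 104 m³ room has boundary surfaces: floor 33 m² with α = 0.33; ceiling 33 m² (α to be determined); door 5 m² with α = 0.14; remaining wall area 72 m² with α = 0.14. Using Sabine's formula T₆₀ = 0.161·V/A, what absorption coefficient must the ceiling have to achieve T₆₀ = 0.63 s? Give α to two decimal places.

0.15

A = 0.161·V/T₆₀ = 0.161·104/0.63 = 26.58 m² sabins.
Absorption from the other surfaces = 33·0.33 + 5·0.14 + 72·0.14 = 21.67 m², so the ceiling must supply 4.91 m² over 33 m².
α = 4.91/33 = 0.149.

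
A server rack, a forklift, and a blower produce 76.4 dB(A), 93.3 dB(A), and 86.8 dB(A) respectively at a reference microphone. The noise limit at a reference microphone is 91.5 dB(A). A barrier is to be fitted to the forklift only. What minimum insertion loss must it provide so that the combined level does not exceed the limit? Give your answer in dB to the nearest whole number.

4 dB

Everything except the forklift sums to 10^(76.4/10) + 10^(86.8/10) = 5.223e+08 in linear terms, 87.18 dB(A).
To meet 91.5 dB(A) overall, the treated forklift may contribute at most 10^(91.5/10) − 5.223e+08 = 8.903e+08, i.e. 89.50 dB(A).
So the forklift must be reduced from 93.3 to 89.50 dB(A): IL = 3.80 dB.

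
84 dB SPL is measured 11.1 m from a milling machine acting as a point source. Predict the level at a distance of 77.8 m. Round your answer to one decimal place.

For a point source, L₂ = L₁ − 20·log₁₀(r₂/r₁).
L₂ = 84 − 20·log₁₀(77.8/11.1) = 84 − 16.913 = 67.09 dB SPL.

67.1 dB SPL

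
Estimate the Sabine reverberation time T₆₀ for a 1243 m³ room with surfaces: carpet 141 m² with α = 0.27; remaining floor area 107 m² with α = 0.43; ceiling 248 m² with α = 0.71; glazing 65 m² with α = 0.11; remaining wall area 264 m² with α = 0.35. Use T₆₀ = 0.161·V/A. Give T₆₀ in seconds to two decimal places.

0.56 s

Summing Sᵢαᵢ: 141·0.27 + 107·0.43 + 248·0.71 + 65·0.11 + 264·0.35 = 359.71 m².
T₆₀ = 0.161 × 1243 / 359.71 = 0.556 s.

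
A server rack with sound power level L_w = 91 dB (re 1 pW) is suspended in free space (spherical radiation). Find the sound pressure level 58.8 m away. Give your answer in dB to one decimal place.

44.6 dB

Free-field spherical radiation: L_p = L_w − 10·log₁₀(4π·r²), r = 58.8 m.
4π·r² = 4.345e+04 m², 10·log₁₀ of that is 46.380 dB.
L_p = 91 − 46.380 = 44.62 dB.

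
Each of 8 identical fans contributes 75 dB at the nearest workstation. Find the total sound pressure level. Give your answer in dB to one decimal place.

L_total = L₁ + 10·log₁₀ N for N identical incoherent sources.
L_total = 75 + 10·log₁₀(8) = 75 + 9.031 = 84.03 dB.

84.0 dB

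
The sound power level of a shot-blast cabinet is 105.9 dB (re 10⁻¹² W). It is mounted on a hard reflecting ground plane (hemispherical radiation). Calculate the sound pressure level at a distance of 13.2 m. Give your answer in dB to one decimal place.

L_p = L_w − 10·log₁₀(2π·r²) with r = 13.2 m.
2π·r² = 1095 m², 10·log₁₀ of that is 30.393 dB.
L_p = 105.9 − 30.393 = 75.51 dB.

75.5 dB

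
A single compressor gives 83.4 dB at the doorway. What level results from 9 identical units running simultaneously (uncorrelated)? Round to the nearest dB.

N identical incoherent sources raise the level by 10·log₁₀ N.
L_total = 83.4 + 10·log₁₀(9) = 83.4 + 9.542 = 92.94 dB.

93 dB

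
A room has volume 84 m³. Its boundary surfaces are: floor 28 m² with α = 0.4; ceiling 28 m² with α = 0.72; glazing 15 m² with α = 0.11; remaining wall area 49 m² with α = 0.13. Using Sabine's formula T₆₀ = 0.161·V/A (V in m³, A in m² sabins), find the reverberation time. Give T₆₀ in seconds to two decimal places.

Total absorption A = 28·0.4 + 28·0.72 + 15·0.11 + 49·0.13 = 39.38 m² sabins.
T₆₀ = 0.161 × 84 / 39.38 = 0.343 s.

0.34 s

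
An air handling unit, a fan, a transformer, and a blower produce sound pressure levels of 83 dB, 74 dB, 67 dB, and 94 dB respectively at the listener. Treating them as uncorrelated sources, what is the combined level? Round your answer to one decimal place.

94.4 dB

For uncorrelated sources the intensities add, so convert each level to linear form, sum, and take 10·log₁₀ of the total.
Σ 10^(L/10) = 10^(83/10) + 10^(74/10) + 10^(67/10) + 10^(94/10) = 2.742e+09.
L_total = 10·log₁₀(2.742e+09) = 94.38 dB.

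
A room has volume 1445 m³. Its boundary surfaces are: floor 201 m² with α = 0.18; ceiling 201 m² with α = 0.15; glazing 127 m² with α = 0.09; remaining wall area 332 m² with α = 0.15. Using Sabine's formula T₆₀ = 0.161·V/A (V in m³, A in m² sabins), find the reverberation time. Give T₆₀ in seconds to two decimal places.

A = Σ Sᵢαᵢ = 201·0.18 + 201·0.15 + 127·0.09 + 332·0.15 = 127.56 m².
T₆₀ = 0.161 × 1445 / 127.56 = 1.824 s.

1.82 s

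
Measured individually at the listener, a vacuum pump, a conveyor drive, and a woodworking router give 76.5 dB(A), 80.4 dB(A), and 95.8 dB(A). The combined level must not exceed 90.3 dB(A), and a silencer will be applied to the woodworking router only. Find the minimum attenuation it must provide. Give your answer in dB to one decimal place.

6.2 dB

The untreated sources together contribute 10^(76.5/10) + 10^(80.4/10) = 1.543e+08, i.e. 81.88 dB(A).
The limit corresponds to 10^(90.3/10) = 1.072e+09; subtracting the fixed part leaves 9.172e+08 for the woodworking router, i.e. 89.62 dB(A).
So the woodworking router must be reduced from 95.8 to 89.62 dB(A): IL = 6.18 dB.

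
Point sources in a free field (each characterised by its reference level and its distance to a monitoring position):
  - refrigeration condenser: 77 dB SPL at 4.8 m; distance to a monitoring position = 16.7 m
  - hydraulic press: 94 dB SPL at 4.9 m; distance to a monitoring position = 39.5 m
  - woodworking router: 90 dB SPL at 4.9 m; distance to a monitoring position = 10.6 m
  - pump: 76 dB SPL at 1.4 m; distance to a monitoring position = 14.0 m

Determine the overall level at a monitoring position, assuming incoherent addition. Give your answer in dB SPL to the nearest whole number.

84 dB SPL

Propagate each source to the receiver with L = L_ref − 20·log₁₀(r/r_ref), then add intensities.
refrigeration condenser: 77 − 20·log₁₀(16.7/4.8) = 77 − 10.83 = 66.17 dB SPL.
hydraulic press: 94 − 20·log₁₀(39.5/4.9) = 94 − 18.13 = 75.87 dB SPL.
woodworking router: 90 − 20·log₁₀(10.6/4.9) = 90 − 6.70 = 83.30 dB SPL.
pump: 76 − 20·log₁₀(14.0/1.4) = 76 − 20.00 = 56.00 dB SPL.
Σ 10^(L/10) = 2.569e+08 → L_total = 10·log₁₀(2.569e+08) = 84.10 dB SPL.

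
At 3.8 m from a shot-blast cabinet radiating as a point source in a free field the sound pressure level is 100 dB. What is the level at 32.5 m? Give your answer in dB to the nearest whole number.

81 dB

Point-source attenuation: ΔL = 20·log₁₀(r₂/r₁) = 20·log₁₀(32.5/3.8) = 18.642 dB.
L₂ = 100 − 20·log₁₀(32.5/3.8) = 100 − 18.642 = 81.36 dB.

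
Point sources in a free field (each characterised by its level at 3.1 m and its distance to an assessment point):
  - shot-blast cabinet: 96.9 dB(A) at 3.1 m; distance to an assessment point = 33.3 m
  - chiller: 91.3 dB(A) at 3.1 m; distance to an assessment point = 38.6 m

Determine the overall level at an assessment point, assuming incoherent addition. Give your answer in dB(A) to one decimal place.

Propagate each source to the receiver with L = L_ref − 20·log₁₀(r/r_ref), then add intensities.
shot-blast cabinet: 96.9 − 20·log₁₀(33.3/3.1) = 96.9 − 20.62 = 76.28 dB(A).
chiller: 91.3 − 20·log₁₀(38.6/3.1) = 91.3 − 21.90 = 69.40 dB(A).
Σ 10^(L/10) = 5.115e+07 → L_total = 10·log₁₀(5.115e+07) = 77.09 dB(A).

77.1 dB(A)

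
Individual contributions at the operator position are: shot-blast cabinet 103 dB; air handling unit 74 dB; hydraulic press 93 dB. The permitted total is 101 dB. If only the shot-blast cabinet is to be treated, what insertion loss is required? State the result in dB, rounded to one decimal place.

The untreated sources together contribute 10^(74/10) + 10^(93/10) = 2.020e+09, i.e. 93.05 dB.
The limit corresponds to 10^(101/10) = 1.259e+10; subtracting the fixed part leaves 1.057e+10 for the shot-blast cabinet, i.e. 100.24 dB.
Required insertion loss = 103 − 100.24 = 2.76 dB.

2.8 dB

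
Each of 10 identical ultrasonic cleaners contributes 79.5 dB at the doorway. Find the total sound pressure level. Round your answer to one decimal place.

L_total = L₁ + 10·log₁₀ N for N identical incoherent sources.
L_total = 79.5 + 10·log₁₀(10) = 79.5 + 10.000 = 89.50 dB.

89.5 dB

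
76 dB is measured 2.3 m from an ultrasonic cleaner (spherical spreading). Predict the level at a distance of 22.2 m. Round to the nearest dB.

Point-source attenuation: ΔL = 20·log₁₀(r₂/r₁) = 20·log₁₀(22.2/2.3) = 19.693 dB.
L₂ = 76 − 20·log₁₀(22.2/2.3) = 76 − 19.693 = 56.31 dB.

56 dB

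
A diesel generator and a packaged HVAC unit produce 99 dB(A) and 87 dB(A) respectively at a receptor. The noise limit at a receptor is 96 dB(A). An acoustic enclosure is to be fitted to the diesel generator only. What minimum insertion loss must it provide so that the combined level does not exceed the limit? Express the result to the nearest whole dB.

The untreated sources together contribute 10^(87/10) = 5.012e+08, i.e. 87.00 dB(A).
To meet 96 dB(A) overall, the treated diesel generator may contribute at most 10^(96/10) − 5.012e+08 = 3.480e+09, i.e. 95.42 dB(A).
Required insertion loss = 99 − 95.42 = 3.58 dB.

4 dB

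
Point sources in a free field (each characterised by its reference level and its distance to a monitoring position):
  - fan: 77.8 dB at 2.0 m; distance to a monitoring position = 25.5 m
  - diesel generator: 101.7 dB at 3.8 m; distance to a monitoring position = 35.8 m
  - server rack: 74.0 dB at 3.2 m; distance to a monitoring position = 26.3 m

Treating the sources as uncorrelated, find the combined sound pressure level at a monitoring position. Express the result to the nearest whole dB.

82 dB

Propagate each source to the receiver with L = L_ref − 20·log₁₀(r/r_ref), then add intensities.
fan: 77.8 − 20·log₁₀(25.5/2.0) = 77.8 − 22.11 = 55.69 dB.
diesel generator: 101.7 − 20·log₁₀(35.8/3.8) = 101.7 − 19.48 = 82.22 dB.
server rack: 74.0 − 20·log₁₀(26.3/3.2) = 74.0 − 18.30 = 55.70 dB.
Σ 10^(L/10) = 1.674e+08 → L_total = 10·log₁₀(1.674e+08) = 82.24 dB.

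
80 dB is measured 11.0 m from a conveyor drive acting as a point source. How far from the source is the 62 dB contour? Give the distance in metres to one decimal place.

The 18.0 dB drop corresponds to a distance ratio of 10^(18.0/20) for a point source.
r₂ = 11.0·10^((80−62)/20) = 11.0·10^(18.0/20) = 87.38 m.

87.4 m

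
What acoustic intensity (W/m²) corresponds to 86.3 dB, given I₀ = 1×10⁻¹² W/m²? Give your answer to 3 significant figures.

0.000427 W/m²

I/I₀ = 10^(86.3/10) = 4.266e+08, so I = 4.266e+08 × 10⁻¹² W/m².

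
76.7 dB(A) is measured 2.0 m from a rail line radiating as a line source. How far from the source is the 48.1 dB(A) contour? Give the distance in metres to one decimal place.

For a line source L₁ − L₂ = 10·log₁₀(r₂/r₁), so r₂ = r₁·10^((L₁−L₂)/10).
r₂ = 2.0·10^((76.7−48.1)/10) = 2.0·10^(28.6/10) = 1448.87 m.

1448.9 m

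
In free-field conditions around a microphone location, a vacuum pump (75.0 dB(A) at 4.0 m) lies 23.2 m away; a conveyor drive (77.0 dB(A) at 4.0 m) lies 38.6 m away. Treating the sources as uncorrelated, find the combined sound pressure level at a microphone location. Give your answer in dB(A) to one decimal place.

61.7 dB(A)

Apply inverse-square spreading to bring every level to the receiver, then sum 10^(L/10).
vacuum pump: 75.0 − 20·log₁₀(23.2/4.0) = 75.0 − 15.27 = 59.73 dB(A).
conveyor drive: 77.0 − 20·log₁₀(38.6/4.0) = 77.0 − 19.69 = 57.31 dB(A).
Σ 10^(L/10) = 1.478e+06 → L_total = 10·log₁₀(1.478e+06) = 61.70 dB(A).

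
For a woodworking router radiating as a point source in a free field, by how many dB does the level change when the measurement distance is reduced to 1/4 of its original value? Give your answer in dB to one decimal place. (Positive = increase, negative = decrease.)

With spherical spreading the level changes by −20·log₁₀(r₂/r₁).
ΔL = −20·log₁₀(0.25) = +12.04 dB.

+12.0 dB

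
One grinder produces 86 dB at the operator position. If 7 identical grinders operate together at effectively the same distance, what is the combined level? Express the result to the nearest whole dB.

N identical incoherent sources raise the level by 10·log₁₀ N.
L_total = 86 + 10·log₁₀(7) = 86 + 8.451 = 94.45 dB.

94 dB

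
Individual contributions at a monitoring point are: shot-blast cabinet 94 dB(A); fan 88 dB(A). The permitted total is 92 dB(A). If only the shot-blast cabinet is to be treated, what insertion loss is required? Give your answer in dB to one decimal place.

4.2 dB

Everything except the shot-blast cabinet sums to 10^(88/10) = 6.310e+08 in linear terms, 88.00 dB(A).
The limit corresponds to 10^(92/10) = 1.585e+09; subtracting the fixed part leaves 9.539e+08 for the shot-blast cabinet, i.e. 89.80 dB(A).
Required insertion loss = 94 − 89.80 = 4.20 dB.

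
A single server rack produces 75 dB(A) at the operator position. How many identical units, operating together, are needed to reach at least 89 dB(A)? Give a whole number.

N identical sources give L₁ + 10·log₁₀ N, so require 10·log₁₀ N ≥ 89 − 75 = 14.0 dB.
N ≥ 10^(14.0/10) = 25.119, so N = 26.

26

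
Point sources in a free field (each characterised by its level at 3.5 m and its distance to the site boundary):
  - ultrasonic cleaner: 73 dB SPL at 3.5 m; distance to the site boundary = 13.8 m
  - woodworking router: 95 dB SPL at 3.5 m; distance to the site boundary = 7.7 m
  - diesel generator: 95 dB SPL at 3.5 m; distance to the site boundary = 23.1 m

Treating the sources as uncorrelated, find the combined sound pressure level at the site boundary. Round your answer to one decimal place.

Apply inverse-square spreading to bring every level to the receiver, then sum 10^(L/10).
ultrasonic cleaner: 73 − 20·log₁₀(13.8/3.5) = 73 − 11.92 = 61.08 dB SPL.
woodworking router: 95 − 20·log₁₀(7.7/3.5) = 95 − 6.85 = 88.15 dB SPL.
diesel generator: 95 − 20·log₁₀(23.1/3.5) = 95 − 16.39 = 78.61 dB SPL.
Σ 10^(L/10) = 7.272e+08 → L_total = 10·log₁₀(7.272e+08) = 88.62 dB SPL.

88.6 dB SPL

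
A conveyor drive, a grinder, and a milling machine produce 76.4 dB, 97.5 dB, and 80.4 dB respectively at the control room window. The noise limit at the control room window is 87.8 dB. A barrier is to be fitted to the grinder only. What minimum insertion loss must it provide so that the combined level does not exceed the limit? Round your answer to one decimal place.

11.0 dB

Fixed contribution from the other sources: Σ 10^(L/10) = 10^(76.4/10) + 10^(80.4/10) = 1.533e+08 (81.86 dB).
To meet 87.8 dB overall, the treated grinder may contribute at most 10^(87.8/10) − 1.533e+08 = 4.493e+08, i.e. 86.52 dB.
Required insertion loss = 97.5 − 86.52 = 10.98 dB.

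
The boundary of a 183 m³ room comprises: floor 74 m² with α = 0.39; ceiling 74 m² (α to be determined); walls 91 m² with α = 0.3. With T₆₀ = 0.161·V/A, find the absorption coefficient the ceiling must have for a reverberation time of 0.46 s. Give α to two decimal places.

A = 0.161·V/T₆₀ = 0.161·183/0.46 = 64.05 m² sabins.
Absorption from the other surfaces = 74·0.39 + 91·0.3 = 56.16 m², so the ceiling must supply 7.89 m² over 74 m².
α = 7.89/74 = 0.107.

0.11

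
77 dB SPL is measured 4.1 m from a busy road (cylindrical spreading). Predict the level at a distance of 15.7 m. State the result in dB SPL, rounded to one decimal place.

Cylindrical spreading from a line source gives a 10·log₁₀(r₂/r₁) drop.
L₂ = 77 − 10·log₁₀(15.7/4.1) = 77 − 5.831 = 71.17 dB SPL.

71.2 dB SPL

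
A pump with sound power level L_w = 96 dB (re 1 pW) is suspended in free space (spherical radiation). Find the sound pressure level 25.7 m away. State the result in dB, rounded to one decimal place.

Free-field spherical radiation: L_p = L_w − 10·log₁₀(4π·r²), r = 25.7 m.
4π·r² = 8300 m², 10·log₁₀ of that is 39.191 dB.
L_p = 96 − 39.191 = 56.81 dB.

56.8 dB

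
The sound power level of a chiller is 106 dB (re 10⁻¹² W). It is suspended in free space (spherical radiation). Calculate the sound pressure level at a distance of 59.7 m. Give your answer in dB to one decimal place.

L_p = L_w − 10·log₁₀(4π·r²) with r = 59.7 m.
4π·r² = 4.479e+04 m², 10·log₁₀ of that is 46.512 dB.
L_p = 106 − 46.512 = 59.49 dB.

59.5 dB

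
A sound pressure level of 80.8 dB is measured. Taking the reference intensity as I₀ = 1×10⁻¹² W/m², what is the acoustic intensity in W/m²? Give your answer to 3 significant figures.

0.000120 W/m²

I/I₀ = 10^(80.8/10) = 1.202e+08, so I = 1.202e+08 × 10⁻¹² W/m².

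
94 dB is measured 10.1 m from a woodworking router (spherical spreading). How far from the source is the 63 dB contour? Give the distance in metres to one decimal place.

The 31.0 dB drop corresponds to a distance ratio of 10^(31.0/20) for a point source.
r₂ = 10.1·10^((94−63)/20) = 10.1·10^(31.0/20) = 358.36 m.

358.4 m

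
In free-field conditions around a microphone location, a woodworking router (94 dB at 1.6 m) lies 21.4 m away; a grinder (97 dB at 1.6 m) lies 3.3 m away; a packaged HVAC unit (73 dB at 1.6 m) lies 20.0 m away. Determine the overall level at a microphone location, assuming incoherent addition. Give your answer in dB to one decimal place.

First find each source's level at the receiver (point-source: −20·log₁₀(r/r_ref)), then combine on an intensity basis.
woodworking router: 94 − 20·log₁₀(21.4/1.6) = 94 − 22.53 = 71.47 dB.
grinder: 97 − 20·log₁₀(3.3/1.6) = 97 − 6.29 = 90.71 dB.
packaged HVAC unit: 73 − 20·log₁₀(20.0/1.6) = 73 − 21.94 = 51.06 dB.
Σ 10^(L/10) = 1.192e+09 → L_total = 10·log₁₀(1.192e+09) = 90.76 dB.

90.8 dB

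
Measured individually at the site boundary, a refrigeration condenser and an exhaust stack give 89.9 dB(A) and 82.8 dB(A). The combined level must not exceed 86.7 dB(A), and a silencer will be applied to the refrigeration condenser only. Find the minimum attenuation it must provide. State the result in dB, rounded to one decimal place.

Fixed contribution from the other source: Σ 10^(L/10) = 10^(82.8/10) = 1.905e+08 (82.80 dB(A)).
To meet 86.7 dB(A) overall, the treated refrigeration condenser may contribute at most 10^(86.7/10) − 1.905e+08 = 2.772e+08, i.e. 84.43 dB(A).
So the refrigeration condenser must be reduced from 89.9 to 84.43 dB(A): IL = 5.47 dB.

5.5 dB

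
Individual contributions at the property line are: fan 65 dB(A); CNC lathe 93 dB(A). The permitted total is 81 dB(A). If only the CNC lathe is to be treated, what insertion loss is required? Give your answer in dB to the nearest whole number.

Fixed contribution from the other source: Σ 10^(L/10) = 10^(65/10) = 3.162e+06 (65.00 dB(A)).
The limit corresponds to 10^(81/10) = 1.259e+08; subtracting the fixed part leaves 1.227e+08 for the CNC lathe, i.e. 80.89 dB(A).
Required insertion loss = 93 − 80.89 = 12.11 dB.

12 dB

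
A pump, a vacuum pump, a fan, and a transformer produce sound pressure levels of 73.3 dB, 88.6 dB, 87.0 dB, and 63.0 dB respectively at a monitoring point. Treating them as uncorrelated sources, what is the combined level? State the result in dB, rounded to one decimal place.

Incoherent sources combine by intensity addition: L_total = 10·log₁₀(Σ 10^(L_i/10)).
Σ 10^(L/10) = 10^(73.3/10) + 10^(88.6/10) + 10^(87.0/10) + 10^(63.0/10) = 1.249e+09.
L_total = 10·log₁₀(1.249e+09) = 90.97 dB.

91.0 dB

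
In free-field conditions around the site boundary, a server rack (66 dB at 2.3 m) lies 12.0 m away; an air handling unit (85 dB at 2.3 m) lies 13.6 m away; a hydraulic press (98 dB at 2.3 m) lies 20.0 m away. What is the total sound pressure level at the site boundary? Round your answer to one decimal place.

Propagate each source to the receiver with L = L_ref − 20·log₁₀(r/r_ref), then add intensities.
server rack: 66 − 20·log₁₀(12.0/2.3) = 66 − 14.35 = 51.65 dB.
air handling unit: 85 − 20·log₁₀(13.6/2.3) = 85 − 15.44 = 69.56 dB.
hydraulic press: 98 − 20·log₁₀(20.0/2.3) = 98 − 18.79 = 79.21 dB.
Σ 10^(L/10) = 9.263e+07 → L_total = 10·log₁₀(9.263e+07) = 79.67 dB.

79.7 dB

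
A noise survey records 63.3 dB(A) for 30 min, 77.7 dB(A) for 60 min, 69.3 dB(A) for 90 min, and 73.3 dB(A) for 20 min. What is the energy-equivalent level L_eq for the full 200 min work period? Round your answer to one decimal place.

73.8 dB(A)

Weight each interval's intensity by its duration and average over T = 200 min:
Σ tᵢ·10^(Lᵢ/10) = 30·10^(63.3/10) + 60·10^(77.7/10) + 90·10^(69.3/10) + 20·10^(73.3/10) = 4.791e+09.
L_eq = 10·log₁₀(4.791e+09/200) = 73.79 dB(A).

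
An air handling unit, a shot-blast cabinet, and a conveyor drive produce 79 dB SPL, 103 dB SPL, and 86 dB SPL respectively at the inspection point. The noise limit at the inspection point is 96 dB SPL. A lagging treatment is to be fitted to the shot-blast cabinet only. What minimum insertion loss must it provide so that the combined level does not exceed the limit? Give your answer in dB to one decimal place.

Everything except the shot-blast cabinet sums to 10^(79/10) + 10^(86/10) = 4.775e+08 in linear terms, 86.79 dB SPL.
To meet 96 dB SPL overall, the treated shot-blast cabinet may contribute at most 10^(96/10) − 4.775e+08 = 3.504e+09, i.e. 95.45 dB SPL.
Required insertion loss = 103 − 95.45 = 7.55 dB.

7.6 dB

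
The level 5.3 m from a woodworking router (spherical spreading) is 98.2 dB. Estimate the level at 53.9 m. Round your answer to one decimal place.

78.1 dB

For a point source, L₂ = L₁ − 20·log₁₀(r₂/r₁).
L₂ = 98.2 − 20·log₁₀(53.9/5.3) = 98.2 − 20.146 = 78.05 dB.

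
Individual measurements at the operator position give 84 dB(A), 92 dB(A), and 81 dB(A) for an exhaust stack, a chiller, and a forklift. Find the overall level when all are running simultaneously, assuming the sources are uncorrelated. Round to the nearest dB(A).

For uncorrelated sources the intensities add, so convert each level to linear form, sum, and take 10·log₁₀ of the total.
Σ 10^(L/10) = 10^(84/10) + 10^(92/10) + 10^(81/10) = 1.962e+09.
L_total = 10·log₁₀(1.962e+09) = 92.93 dB(A).

93 dB(A)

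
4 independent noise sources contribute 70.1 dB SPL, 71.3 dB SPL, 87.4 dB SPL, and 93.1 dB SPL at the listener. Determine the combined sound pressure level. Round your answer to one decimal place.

94.2 dB SPL

Incoherent sources combine by intensity addition: L_total = 10·log₁₀(Σ 10^(L_i/10)).
Σ 10^(L/10) = 10^(70.1/10) + 10^(71.3/10) + 10^(87.4/10) + 10^(93.1/10) = 2.615e+09.
L_total = 10·log₁₀(2.615e+09) = 94.17 dB SPL.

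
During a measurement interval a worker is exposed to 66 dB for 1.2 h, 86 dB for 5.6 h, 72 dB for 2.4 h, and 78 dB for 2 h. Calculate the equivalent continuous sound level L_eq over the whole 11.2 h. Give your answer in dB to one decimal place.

Weight each interval's intensity by its duration and average over T = 11.2 h:
Σ tᵢ·10^(Lᵢ/10) = 1.2·10^(66/10) + 5.6·10^(86/10) + 2.4·10^(72/10) + 2·10^(78/10) = 2.398e+09.
L_eq = 10·log₁₀(2.398e+09/11.2) = 83.31 dB.

83.3 dB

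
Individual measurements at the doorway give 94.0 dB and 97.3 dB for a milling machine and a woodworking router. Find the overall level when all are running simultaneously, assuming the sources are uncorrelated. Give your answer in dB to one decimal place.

For uncorrelated sources the intensities add, so convert each level to linear form, sum, and take 10·log₁₀ of the total.
Σ 10^(L/10) = 10^(94.0/10) + 10^(97.3/10) = 7.882e+09.
L_total = 10·log₁₀(7.882e+09) = 98.97 dB.

99.0 dB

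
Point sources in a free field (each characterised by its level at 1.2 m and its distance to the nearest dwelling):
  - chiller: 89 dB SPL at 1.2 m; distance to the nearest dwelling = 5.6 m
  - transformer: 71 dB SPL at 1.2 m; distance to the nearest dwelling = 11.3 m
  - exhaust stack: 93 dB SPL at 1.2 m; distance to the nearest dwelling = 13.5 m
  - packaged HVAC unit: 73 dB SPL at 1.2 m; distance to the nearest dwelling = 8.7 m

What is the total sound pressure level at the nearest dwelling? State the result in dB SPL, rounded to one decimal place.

77.2 dB SPL

Apply inverse-square spreading to bring every level to the receiver, then sum 10^(L/10).
chiller: 89 − 20·log₁₀(5.6/1.2) = 89 − 13.38 = 75.62 dB SPL.
transformer: 71 − 20·log₁₀(11.3/1.2) = 71 − 19.48 = 51.52 dB SPL.
exhaust stack: 93 − 20·log₁₀(13.5/1.2) = 93 − 21.02 = 71.98 dB SPL.
packaged HVAC unit: 73 − 20·log₁₀(8.7/1.2) = 73 − 17.21 = 55.79 dB SPL.
Σ 10^(L/10) = 5.276e+07 → L_total = 10·log₁₀(5.276e+07) = 77.22 dB SPL.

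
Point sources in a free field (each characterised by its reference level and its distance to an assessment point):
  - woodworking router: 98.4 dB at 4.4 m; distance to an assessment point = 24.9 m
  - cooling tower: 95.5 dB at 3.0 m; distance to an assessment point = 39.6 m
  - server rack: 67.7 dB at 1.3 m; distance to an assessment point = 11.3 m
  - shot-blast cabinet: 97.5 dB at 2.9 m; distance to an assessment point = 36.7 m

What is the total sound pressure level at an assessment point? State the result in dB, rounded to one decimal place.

84.3 dB

Propagate each source to the receiver with L = L_ref − 20·log₁₀(r/r_ref), then add intensities.
woodworking router: 98.4 − 20·log₁₀(24.9/4.4) = 98.4 − 15.05 = 83.35 dB.
cooling tower: 95.5 − 20·log₁₀(39.6/3.0) = 95.5 − 22.41 = 73.09 dB.
server rack: 67.7 − 20·log₁₀(11.3/1.3) = 67.7 − 18.78 = 48.92 dB.
shot-blast cabinet: 97.5 − 20·log₁₀(36.7/2.9) = 97.5 − 22.05 = 75.45 dB.
Σ 10^(L/10) = 2.716e+08 → L_total = 10·log₁₀(2.716e+08) = 84.34 dB.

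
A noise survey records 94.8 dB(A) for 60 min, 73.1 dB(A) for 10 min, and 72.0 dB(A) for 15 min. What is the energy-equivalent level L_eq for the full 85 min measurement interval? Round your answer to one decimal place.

93.3 dB(A)

Weight each interval's intensity by its duration and average over T = 85 min:
Σ tᵢ·10^(Lᵢ/10) = 60·10^(94.8/10) + 10·10^(73.1/10) + 15·10^(72.0/10) = 1.816e+11.
L_eq = 10·log₁₀(1.816e+11/85) = 93.30 dB(A).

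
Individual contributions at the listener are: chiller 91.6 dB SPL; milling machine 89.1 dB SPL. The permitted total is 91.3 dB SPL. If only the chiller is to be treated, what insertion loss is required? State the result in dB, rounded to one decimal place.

4.3 dB

Everything except the chiller sums to 10^(89.1/10) = 8.128e+08 in linear terms, 89.10 dB SPL.
To meet 91.3 dB SPL overall, the treated chiller may contribute at most 10^(91.3/10) − 8.128e+08 = 5.361e+08, i.e. 87.29 dB SPL.
So the chiller must be reduced from 91.6 to 87.29 dB SPL: IL = 4.31 dB.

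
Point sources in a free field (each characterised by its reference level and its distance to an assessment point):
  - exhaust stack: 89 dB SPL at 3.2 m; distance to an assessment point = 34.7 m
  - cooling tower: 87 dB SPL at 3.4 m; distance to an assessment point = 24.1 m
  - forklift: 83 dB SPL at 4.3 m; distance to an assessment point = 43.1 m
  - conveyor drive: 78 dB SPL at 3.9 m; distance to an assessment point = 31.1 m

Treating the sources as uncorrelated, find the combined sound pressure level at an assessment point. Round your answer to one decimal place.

Propagate each source to the receiver with L = L_ref − 20·log₁₀(r/r_ref), then add intensities.
exhaust stack: 89 − 20·log₁₀(34.7/3.2) = 89 − 20.70 = 68.30 dB SPL.
cooling tower: 87 − 20·log₁₀(24.1/3.4) = 87 − 17.01 = 69.99 dB SPL.
forklift: 83 − 20·log₁₀(43.1/4.3) = 83 − 20.02 = 62.98 dB SPL.
conveyor drive: 78 − 20·log₁₀(31.1/3.9) = 78 − 18.03 = 59.97 dB SPL.
Σ 10^(L/10) = 1.971e+07 → L_total = 10·log₁₀(1.971e+07) = 72.95 dB SPL.

72.9 dB SPL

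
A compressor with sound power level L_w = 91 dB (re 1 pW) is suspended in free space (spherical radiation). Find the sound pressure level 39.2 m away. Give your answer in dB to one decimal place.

48.1 dB

Free-field spherical radiation: L_p = L_w − 10·log₁₀(4π·r²), r = 39.2 m.
4π·r² = 1.931e+04 m², 10·log₁₀ of that is 42.858 dB.
L_p = 91 − 42.858 = 48.14 dB.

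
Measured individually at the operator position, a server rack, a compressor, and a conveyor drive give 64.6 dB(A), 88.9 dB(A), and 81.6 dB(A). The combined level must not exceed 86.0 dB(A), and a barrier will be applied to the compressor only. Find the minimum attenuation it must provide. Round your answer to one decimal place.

4.9 dB

The untreated sources together contribute 10^(64.6/10) + 10^(81.6/10) = 1.474e+08, i.e. 81.69 dB(A).
The limit corresponds to 10^(86.0/10) = 3.981e+08; subtracting the fixed part leaves 2.507e+08 for the compressor, i.e. 83.99 dB(A).
Required insertion loss = 88.9 − 83.99 = 4.91 dB.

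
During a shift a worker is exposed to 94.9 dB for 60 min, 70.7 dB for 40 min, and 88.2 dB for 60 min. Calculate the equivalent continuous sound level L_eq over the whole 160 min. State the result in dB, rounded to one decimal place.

Weight each interval's intensity by its duration and average over T = 160 min:
Σ tᵢ·10^(Lᵢ/10) = 60·10^(94.9/10) + 40·10^(70.7/10) + 60·10^(88.2/10) = 2.255e+11.
L_eq = 10·log₁₀(2.255e+11/160) = 91.49 dB.

91.5 dB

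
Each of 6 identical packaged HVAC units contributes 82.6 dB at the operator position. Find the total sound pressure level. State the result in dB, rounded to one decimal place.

L_total = L₁ + 10·log₁₀ N for N identical incoherent sources.
L_total = 82.6 + 10·log₁₀(6) = 82.6 + 7.782 = 90.38 dB.

90.4 dB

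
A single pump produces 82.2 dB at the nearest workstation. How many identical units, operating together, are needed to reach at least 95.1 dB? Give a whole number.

20

N identical sources give L₁ + 10·log₁₀ N, so require 10·log₁₀ N ≥ 95.1 − 82.2 = 12.9 dB.
N ≥ 10^(12.9/10) = 19.498, so N = 20.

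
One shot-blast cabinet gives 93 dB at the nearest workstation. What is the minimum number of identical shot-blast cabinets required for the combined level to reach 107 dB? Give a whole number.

The shortfall is 107 − 93 = 14.0 dB, and N units add 10·log₁₀ N, so need 10·log₁₀ N ≥ 14.0.
N ≥ 10^(14.0/10) = 25.119, so N = 26.

26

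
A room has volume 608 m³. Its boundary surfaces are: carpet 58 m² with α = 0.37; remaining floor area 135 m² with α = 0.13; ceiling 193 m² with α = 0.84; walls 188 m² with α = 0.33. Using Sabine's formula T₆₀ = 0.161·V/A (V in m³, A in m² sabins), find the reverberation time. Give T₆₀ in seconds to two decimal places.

Summing Sᵢαᵢ: 58·0.37 + 135·0.13 + 193·0.84 + 188·0.33 = 263.17 m².
T₆₀ = 0.161·V/A = 0.161·608/263.17 = 0.372 s.

0.37 s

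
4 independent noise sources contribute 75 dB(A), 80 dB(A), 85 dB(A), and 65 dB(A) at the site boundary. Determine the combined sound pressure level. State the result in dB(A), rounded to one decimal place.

For uncorrelated sources the intensities add, so convert each level to linear form, sum, and take 10·log₁₀ of the total.
Σ 10^(L/10) = 10^(75/10) + 10^(80/10) + 10^(85/10) + 10^(65/10) = 4.510e+08.
L_total = 10·log₁₀(4.510e+08) = 86.54 dB(A).

86.5 dB(A)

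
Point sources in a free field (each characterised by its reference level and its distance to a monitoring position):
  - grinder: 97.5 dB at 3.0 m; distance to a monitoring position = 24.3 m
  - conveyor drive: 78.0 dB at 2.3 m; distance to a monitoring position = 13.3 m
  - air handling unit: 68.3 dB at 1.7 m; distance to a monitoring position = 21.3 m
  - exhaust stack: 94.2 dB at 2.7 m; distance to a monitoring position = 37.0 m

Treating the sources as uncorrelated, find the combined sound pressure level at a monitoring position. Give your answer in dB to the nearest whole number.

80 dB

First find each source's level at the receiver (point-source: −20·log₁₀(r/r_ref)), then combine on an intensity basis.
grinder: 97.5 − 20·log₁₀(24.3/3.0) = 97.5 − 18.17 = 79.33 dB.
conveyor drive: 78.0 − 20·log₁₀(13.3/2.3) = 78.0 − 15.24 = 62.76 dB.
air handling unit: 68.3 − 20·log₁₀(21.3/1.7) = 68.3 − 21.96 = 46.34 dB.
exhaust stack: 94.2 − 20·log₁₀(37.0/2.7) = 94.2 − 22.74 = 71.46 dB.
Σ 10^(L/10) = 1.016e+08 → L_total = 10·log₁₀(1.016e+08) = 80.07 dB.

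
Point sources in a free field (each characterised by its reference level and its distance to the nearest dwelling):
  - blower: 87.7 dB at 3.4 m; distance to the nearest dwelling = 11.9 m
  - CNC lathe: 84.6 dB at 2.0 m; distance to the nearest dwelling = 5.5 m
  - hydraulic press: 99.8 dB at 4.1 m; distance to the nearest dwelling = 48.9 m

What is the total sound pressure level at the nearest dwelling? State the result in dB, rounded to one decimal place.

81.9 dB

Apply inverse-square spreading to bring every level to the receiver, then sum 10^(L/10).
blower: 87.7 − 20·log₁₀(11.9/3.4) = 87.7 − 10.88 = 76.82 dB.
CNC lathe: 84.6 − 20·log₁₀(5.5/2.0) = 84.6 − 8.79 = 75.81 dB.
hydraulic press: 99.8 − 20·log₁₀(48.9/4.1) = 99.8 − 21.53 = 78.27 dB.
Σ 10^(L/10) = 1.533e+08 → L_total = 10·log₁₀(1.533e+08) = 81.86 dB.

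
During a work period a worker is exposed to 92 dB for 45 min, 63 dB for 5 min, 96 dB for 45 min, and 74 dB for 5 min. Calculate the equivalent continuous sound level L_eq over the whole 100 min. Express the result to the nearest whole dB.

94 dB

Weight each interval's intensity by its duration and average over T = 100 min:
Σ tᵢ·10^(Lᵢ/10) = 45·10^(92/10) + 5·10^(63/10) + 45·10^(96/10) + 5·10^(74/10) = 2.506e+11.
L_eq = 10·log₁₀(2.506e+11/100) = 93.99 dB.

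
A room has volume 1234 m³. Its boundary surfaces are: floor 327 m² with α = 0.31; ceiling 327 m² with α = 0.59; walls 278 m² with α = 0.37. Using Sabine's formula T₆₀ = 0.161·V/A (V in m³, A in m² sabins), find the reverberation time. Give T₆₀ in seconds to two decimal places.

0.50 s

A = Σ Sᵢαᵢ = 327·0.31 + 327·0.59 + 278·0.37 = 397.16 m².
T₆₀ = 0.161·V/A = 0.161·1234/397.16 = 0.500 s.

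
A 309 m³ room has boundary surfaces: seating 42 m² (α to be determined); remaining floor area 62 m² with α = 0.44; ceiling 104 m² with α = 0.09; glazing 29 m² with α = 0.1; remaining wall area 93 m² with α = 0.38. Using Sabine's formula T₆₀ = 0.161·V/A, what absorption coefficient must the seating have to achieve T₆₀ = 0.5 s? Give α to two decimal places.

0.59

From T₆₀ = 0.161·V/A, the target T₆₀ = 0.5 s needs A = 0.161·309/0.5 = 99.50 m².
Absorption from the other surfaces = 62·0.44 + 104·0.09 + 29·0.1 + 93·0.38 = 74.88 m², so the seating must supply 24.62 m² over 42 m².
α = 24.62/42 = 0.586.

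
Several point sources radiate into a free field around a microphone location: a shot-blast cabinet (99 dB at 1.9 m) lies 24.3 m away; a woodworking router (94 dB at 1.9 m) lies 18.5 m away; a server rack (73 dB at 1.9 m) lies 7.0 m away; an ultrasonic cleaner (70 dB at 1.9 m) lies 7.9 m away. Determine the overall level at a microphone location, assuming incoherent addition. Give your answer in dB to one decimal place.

78.9 dB

Propagate each source to the receiver with L = L_ref − 20·log₁₀(r/r_ref), then add intensities.
shot-blast cabinet: 99 − 20·log₁₀(24.3/1.9) = 99 − 22.14 = 76.86 dB.
woodworking router: 94 − 20·log₁₀(18.5/1.9) = 94 − 19.77 = 74.23 dB.
server rack: 73 − 20·log₁₀(7.0/1.9) = 73 − 11.33 = 61.67 dB.
ultrasonic cleaner: 70 − 20·log₁₀(7.9/1.9) = 70 − 12.38 = 57.62 dB.
Σ 10^(L/10) = 7.711e+07 → L_total = 10·log₁₀(7.711e+07) = 78.87 dB.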